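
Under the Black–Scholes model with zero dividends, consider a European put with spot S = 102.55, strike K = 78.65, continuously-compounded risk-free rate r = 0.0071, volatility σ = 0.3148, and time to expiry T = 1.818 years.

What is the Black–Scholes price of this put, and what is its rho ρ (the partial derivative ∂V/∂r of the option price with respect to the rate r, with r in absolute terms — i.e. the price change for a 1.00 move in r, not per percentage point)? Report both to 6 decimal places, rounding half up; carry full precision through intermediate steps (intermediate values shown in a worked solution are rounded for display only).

price = 5.758506
ρ = -46.406089

σ√T = 0.3148·√1.818 = 0.424455
d₁ = (ln(S/K) + (r+σ²/2)T) / (σ√T) = (ln(102.55/78.65) + (0.0071+0.3148²/2)·1.818) / 0.424455 = (0.265343 + 0.102989) / 0.424455 = 0.867776
d₂ = d₁ − σ√T = 0.867776 − 0.424455 = 0.443321
e^{−rT} = e^{−0.0071·1.818} = 0.987175
N(−d₁) = 0.192759,  N(−d₂) = 0.328767
Put price V = K·e^{−rT}·N(−d₂) − S·N(−d₁) = 25.525902 − 19.767395 = 5.758506
ρ = −K·T·e^{−rT}·N(−d₂) = -46.406089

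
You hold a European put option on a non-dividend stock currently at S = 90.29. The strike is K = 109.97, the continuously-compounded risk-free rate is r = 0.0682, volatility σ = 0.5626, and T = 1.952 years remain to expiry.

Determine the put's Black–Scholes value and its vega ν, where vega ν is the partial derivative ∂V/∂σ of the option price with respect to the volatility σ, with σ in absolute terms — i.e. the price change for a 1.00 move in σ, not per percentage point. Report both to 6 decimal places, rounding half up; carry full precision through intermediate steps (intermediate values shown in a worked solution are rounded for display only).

price = 31.590011
ν = 47.941988

σ√T = 0.5626·√1.952 = 0.786031
d₁ = (ln(S/K) + (r+σ²/2)T) / (σ√T) = (ln(90.29/109.97) + (0.0682+0.5626²/2)·1.952) / 0.786031 = (-0.197181 + 0.442049) / 0.786031 = 0.311524
d₂ = d₁ − σ√T = 0.311524 − 0.786031 = -0.474507
e^{−rT} = e^{−0.0682·1.952} = 0.875354
N(−d₁) = 0.377701,  N(−d₂) = 0.682431
Put price V = K·e^{−rT}·N(−d₂) − S·N(−d₁) = 65.692633 − 34.102623 = 31.590011
φ(d₁) = (1/√(2π))·e^{−d₁²/2} = 0.380046
ν = S·φ(d₁)·√T = 47.941988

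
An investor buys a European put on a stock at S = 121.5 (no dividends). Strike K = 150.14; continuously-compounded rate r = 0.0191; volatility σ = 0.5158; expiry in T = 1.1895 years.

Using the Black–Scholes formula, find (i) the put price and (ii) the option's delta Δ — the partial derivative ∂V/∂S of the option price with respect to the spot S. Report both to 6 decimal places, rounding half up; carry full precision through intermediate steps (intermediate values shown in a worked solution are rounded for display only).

σ√T = 0.5158·√1.1895 = 0.562553
d₁ = (ln(S/K) + (r+σ²/2)T) / (σ√T) = (ln(121.5/150.14) + (0.0191+0.5158²/2)·1.1895) / 0.562553 = (-0.211654 + 0.180952) / 0.562553 = -0.054575
d₂ = d₁ − σ√T = -0.054575 − 0.562553 = -0.617128
e^{−rT} = e^{−0.0191·1.1895} = 0.977537
N(−d₁) = 0.521762,  N(−d₂) = 0.731425
Put price V = K·e^{−rT}·N(−d₂) − S·N(−d₁) = 107.349311 − 63.394029 = 43.955282
Δ = −N(−d₁) = -0.521762

price = 43.955282
Δ = -0.521762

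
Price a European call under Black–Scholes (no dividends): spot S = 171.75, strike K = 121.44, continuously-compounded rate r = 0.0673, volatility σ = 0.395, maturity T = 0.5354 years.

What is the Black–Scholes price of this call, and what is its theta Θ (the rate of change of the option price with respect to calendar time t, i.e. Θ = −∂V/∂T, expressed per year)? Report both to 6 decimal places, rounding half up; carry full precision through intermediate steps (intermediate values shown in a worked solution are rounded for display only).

price = 56.368511
Θ = -13.236619

σ√T = 0.395·√0.5354 = 0.289026
d₁ = (ln(S/K) + (r+σ²/2)T) / (σ√T) = (ln(171.75/121.44) + (0.0673+0.395²/2)·0.5354) / 0.289026 = (0.346620 + 0.077800) / 0.289026 = 1.468451
d₂ = d₁ − σ√T = 1.468451 − 0.289026 = 1.179426
e^{−rT} = e^{−0.0673·0.5354} = 0.964609
N(d₁) = 0.929009,  N(d₂) = 0.880886
Call price V = S·N(d₁) − K·e^{−rT}·N(d₂) = 159.557319 − 103.188808 = 56.368511
φ(d₁) = (1/√(2π))·e^{−d₁²/2} = 0.135727
Θ = −S·φ(d₁)·σ/(2√T) − r·K·e^{−rT}·N(d₂) = −6.292012 − 6.944607 = -13.236619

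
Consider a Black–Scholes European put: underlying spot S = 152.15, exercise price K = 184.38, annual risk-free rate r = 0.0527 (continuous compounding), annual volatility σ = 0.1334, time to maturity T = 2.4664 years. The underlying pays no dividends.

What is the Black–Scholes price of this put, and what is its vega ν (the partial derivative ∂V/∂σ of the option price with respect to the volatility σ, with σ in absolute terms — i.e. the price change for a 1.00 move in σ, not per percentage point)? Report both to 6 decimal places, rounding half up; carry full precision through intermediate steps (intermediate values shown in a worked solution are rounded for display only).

price = 18.548601
ν = 93.587033

σ√T = 0.1334·√2.4664 = 0.209502
d₁ = (ln(S/K) + (r+σ²/2)T) / (σ√T) = (ln(152.15/184.38) + (0.0527+0.1334²/2)·2.4664) / 0.209502 = (-0.192132 + 0.151925) / 0.209502 = -0.191918
d₂ = d₁ − σ√T = -0.191918 − 0.209502 = -0.401420
e^{−rT} = e^{−0.0527·2.4664} = 0.878114
N(−d₁) = 0.576097,  N(−d₂) = 0.655945
Put price V = K·e^{−rT}·N(−d₂) − S·N(−d₁) = 106.201742 − 87.653141 = 18.548601
φ(d₁) = (1/√(2π))·e^{−d₁²/2} = 0.391662
ν = S·φ(d₁)·√T = 93.587033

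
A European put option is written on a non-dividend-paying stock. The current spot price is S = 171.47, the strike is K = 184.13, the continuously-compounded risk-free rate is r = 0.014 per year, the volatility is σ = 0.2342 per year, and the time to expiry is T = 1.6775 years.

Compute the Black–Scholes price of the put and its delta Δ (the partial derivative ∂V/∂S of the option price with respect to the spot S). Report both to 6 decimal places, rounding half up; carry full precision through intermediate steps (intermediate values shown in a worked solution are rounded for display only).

price = 25.628915
Δ = -0.502293

σ√T = 0.2342·√1.6775 = 0.303332
d₁ = (ln(S/K) + (r+σ²/2)T) / (σ√T) = (ln(171.47/184.13) + (0.014+0.2342²/2)·1.6775) / 0.303332 = (-0.071234 + 0.069490) / 0.303332 = -0.005748
d₂ = d₁ − σ√T = -0.005748 − 0.303332 = -0.309080
e^{−rT} = e^{−0.014·1.6775} = 0.976789
N(−d₁) = 0.502293,  N(−d₂) = 0.621370
Put price V = K·e^{−rT}·N(−d₂) − S·N(−d₁) = 111.757119 − 86.128203 = 25.628915
Δ = −N(−d₁) = -0.502293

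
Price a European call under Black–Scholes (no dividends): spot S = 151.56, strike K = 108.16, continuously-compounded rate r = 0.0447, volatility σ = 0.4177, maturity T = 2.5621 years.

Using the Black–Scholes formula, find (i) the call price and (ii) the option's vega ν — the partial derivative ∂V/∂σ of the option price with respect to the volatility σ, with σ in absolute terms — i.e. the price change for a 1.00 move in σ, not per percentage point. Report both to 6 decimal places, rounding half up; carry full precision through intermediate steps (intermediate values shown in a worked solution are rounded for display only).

price = 66.764563
ν = 58.103044

σ√T = 0.4177·√2.5621 = 0.668594
d₁ = (ln(S/K) + (r+σ²/2)T) / (σ√T) = (ln(151.56/108.16) + (0.0447+0.4177²/2)·2.5621) / 0.668594 = (0.337370 + 0.338035) / 0.668594 = 1.010187
d₂ = d₁ − σ√T = 1.010187 − 0.668594 = 0.341593
e^{−rT} = e^{−0.0447·2.5621} = 0.891789
N(d₁) = 0.843797,  N(d₂) = 0.633671
Call price V = S·N(d₁) − K·e^{−rT}·N(d₂) = 127.885886 − 61.121323 = 66.764563
φ(d₁) = (1/√(2π))·e^{−d₁²/2} = 0.239506
ν = S·φ(d₁)·√T = 58.103044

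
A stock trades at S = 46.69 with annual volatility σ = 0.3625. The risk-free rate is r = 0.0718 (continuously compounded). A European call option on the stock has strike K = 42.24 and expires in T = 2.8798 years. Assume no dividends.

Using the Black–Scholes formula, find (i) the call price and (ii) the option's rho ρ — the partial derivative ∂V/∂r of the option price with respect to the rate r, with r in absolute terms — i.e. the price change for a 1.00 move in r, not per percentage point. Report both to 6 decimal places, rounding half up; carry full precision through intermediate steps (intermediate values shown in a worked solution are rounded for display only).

price = 17.105112
ρ = 56.966474

σ√T = 0.3625·√2.8798 = 0.615162
d₁ = (ln(S/K) + (r+σ²/2)T) / (σ√T) = (ln(46.69/42.24) + (0.0718+0.3625²/2)·2.8798) / 0.615162 = (0.100162 + 0.395981) / 0.615162 = 0.806526
d₂ = d₁ − σ√T = 0.806526 − 0.615162 = 0.191365
e^{−rT} = e^{−0.0718·2.8798} = 0.813207
N(d₁) = 0.790030,  N(d₂) = 0.575880
Call price V = S·N(d₁) − K·e^{−rT}·N(d₂) = 36.886512 − 19.781399 = 17.105112
ρ = K·T·e^{−rT}·N(d₂) = 56.966474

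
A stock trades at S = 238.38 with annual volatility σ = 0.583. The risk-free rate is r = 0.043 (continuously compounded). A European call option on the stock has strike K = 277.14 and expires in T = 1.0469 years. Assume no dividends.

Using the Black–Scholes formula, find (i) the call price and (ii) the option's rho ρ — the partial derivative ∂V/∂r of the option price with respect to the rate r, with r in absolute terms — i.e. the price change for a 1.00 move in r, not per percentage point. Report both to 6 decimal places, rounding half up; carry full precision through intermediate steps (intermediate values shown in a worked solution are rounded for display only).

price = 46.627201
ρ = 87.999427

σ√T = 0.583·√1.0469 = 0.596515
d₁ = (ln(S/K) + (r+σ²/2)T) / (σ√T) = (ln(238.38/277.14) + (0.043+0.583²/2)·1.0469) / 0.596515 = (-0.150657 + 0.222932) / 0.596515 = 0.121162
d₂ = d₁ − σ√T = 0.121162 − 0.596515 = -0.475353
e^{−rT} = e^{−0.043·1.0469} = 0.955982
N(d₁) = 0.548219,  N(d₂) = 0.317268
Call price V = S·N(d₁) − K·e^{−rT}·N(d₂) = 130.684348 − 84.057147 = 46.627201
ρ = K·T·e^{−rT}·N(d₂) = 87.999427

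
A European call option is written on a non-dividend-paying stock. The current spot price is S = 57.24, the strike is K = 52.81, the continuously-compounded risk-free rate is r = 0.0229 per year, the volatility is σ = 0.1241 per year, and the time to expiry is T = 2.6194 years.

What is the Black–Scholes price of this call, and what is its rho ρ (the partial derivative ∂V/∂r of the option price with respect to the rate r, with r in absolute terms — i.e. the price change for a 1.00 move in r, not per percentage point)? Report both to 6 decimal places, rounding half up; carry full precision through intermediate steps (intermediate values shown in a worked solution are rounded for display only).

σ√T = 0.1241·√2.6194 = 0.200850
d₁ = (ln(S/K) + (r+σ²/2)T) / (σ√T) = (ln(57.24/52.81) + (0.0229+0.1241²/2)·2.6194) / 0.200850 = (0.080552 + 0.080155) / 0.200850 = 0.800133
d₂ = d₁ − σ√T = 0.800133 − 0.200850 = 0.599283
e^{−rT} = e^{−0.0229·2.6194} = 0.941779
N(d₁) = 0.788183,  N(d₂) = 0.725508
Call price V = S·N(d₁) − K·e^{−rT}·N(d₂) = 45.115607 − 36.083401 = 9.032206
ρ = K·T·e^{−rT}·N(d₂) = 94.516861

price = 9.032206
ρ = 94.516861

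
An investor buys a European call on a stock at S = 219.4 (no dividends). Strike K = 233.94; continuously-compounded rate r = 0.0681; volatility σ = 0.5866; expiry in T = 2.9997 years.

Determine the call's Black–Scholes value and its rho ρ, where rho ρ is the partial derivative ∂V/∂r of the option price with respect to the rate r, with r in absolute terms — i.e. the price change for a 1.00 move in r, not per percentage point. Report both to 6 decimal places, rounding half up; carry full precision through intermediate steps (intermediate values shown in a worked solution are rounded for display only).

price = 94.706647
ρ = 203.471404

σ√T = 0.5866·√2.9997 = 1.015970
d₁ = (ln(S/K) + (r+σ²/2)T) / (σ√T) = (ln(219.4/233.94) + (0.0681+0.5866²/2)·2.9997) / 1.015970 = (-0.064168 + 0.720377) / 1.015970 = 0.645894
d₂ = d₁ − σ√T = 0.645894 − 1.015970 = -0.370076
e^{−rT} = e^{−0.0681·2.9997} = 0.815234
N(d₁) = 0.740826,  N(d₂) = 0.355663
Call price V = S·N(d₁) − K·e^{−rT}·N(d₂) = 162.537232 − 67.830584 = 94.706647
ρ = K·T·e^{−rT}·N(d₂) = 203.471404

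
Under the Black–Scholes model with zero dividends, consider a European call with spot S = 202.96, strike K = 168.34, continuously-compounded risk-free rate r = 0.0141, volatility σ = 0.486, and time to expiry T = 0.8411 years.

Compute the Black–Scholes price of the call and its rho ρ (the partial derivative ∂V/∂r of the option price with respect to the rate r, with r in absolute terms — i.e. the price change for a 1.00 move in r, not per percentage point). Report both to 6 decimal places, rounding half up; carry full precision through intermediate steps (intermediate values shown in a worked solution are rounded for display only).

price = 53.991430
ρ = 82.325314

σ√T = 0.486·√0.8411 = 0.445718
d₁ = (ln(S/K) + (r+σ²/2)T) / (σ√T) = (ln(202.96/168.34) + (0.0141+0.486²/2)·0.8411) / 0.445718 = (0.187023 + 0.111192) / 0.445718 = 0.669066
d₂ = d₁ − σ√T = 0.669066 − 0.445718 = 0.223349
e^{−rT} = e^{−0.0141·0.8411} = 0.988211
N(d₁) = 0.748273,  N(d₂) = 0.588368
Call price V = S·N(d₁) − K·e^{−rT}·N(d₂) = 151.869582 − 97.878152 = 53.991430
ρ = K·T·e^{−rT}·N(d₂) = 82.325314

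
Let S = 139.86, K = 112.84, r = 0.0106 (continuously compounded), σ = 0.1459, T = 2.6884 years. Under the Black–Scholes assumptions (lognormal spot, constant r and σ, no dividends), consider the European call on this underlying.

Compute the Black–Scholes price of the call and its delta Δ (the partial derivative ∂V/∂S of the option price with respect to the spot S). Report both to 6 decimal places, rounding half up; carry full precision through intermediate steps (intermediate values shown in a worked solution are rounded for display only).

σ√T = 0.1459·√2.6884 = 0.239223
d₁ = (ln(S/K) + (r+σ²/2)T) / (σ√T) = (ln(139.86/112.84) + (0.0106+0.1459²/2)·2.6884) / 0.239223 = (0.214671 + 0.057111) / 0.239223 = 1.136104
d₂ = d₁ − σ√T = 1.136104 − 0.239223 = 0.896882
e^{−rT} = e^{−0.0106·2.6884} = 0.971905
N(d₁) = 0.872044,  N(d₂) = 0.815109
Call price V = S·N(d₁) − K·e^{−rT}·N(d₂) = 121.964005 − 89.392817 = 32.571189
Δ = N(d₁) = 0.872044

price = 32.571189
Δ = 0.872044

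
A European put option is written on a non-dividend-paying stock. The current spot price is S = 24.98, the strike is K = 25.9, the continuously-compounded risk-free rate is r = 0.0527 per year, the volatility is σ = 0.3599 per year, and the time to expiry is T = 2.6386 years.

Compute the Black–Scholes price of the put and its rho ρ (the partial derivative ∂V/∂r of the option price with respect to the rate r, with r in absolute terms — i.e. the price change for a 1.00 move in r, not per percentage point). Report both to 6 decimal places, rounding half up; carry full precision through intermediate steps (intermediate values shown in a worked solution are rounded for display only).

price = 4.324058
ρ = -32.487256

σ√T = 0.3599·√2.6386 = 0.584613
d₁ = (ln(S/K) + (r+σ²/2)T) / (σ√T) = (ln(24.98/25.9) + (0.0527+0.3599²/2)·2.6386) / 0.584613 = (-0.036167 + 0.309941) / 0.584613 = 0.468298
d₂ = d₁ − σ√T = 0.468298 − 0.584613 = -0.116315
e^{−rT} = e^{−0.0527·2.6386} = 0.870181
N(−d₁) = 0.319786,  N(−d₂) = 0.546299
Put price V = K·e^{−rT}·N(−d₂) − S·N(−d₁) = 12.312308 − 7.988250 = 4.324058
ρ = −K·T·e^{−rT}·N(−d₂) = -32.487256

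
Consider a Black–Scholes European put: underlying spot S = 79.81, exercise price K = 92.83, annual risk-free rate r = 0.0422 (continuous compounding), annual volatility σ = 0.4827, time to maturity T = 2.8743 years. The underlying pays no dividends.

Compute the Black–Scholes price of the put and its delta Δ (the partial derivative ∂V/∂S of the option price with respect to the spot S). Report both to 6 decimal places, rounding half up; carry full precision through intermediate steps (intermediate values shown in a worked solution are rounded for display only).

σ√T = 0.4827·√2.8743 = 0.818358
d₁ = (ln(S/K) + (r+σ²/2)T) / (σ√T) = (ln(79.81/92.83) + (0.0422+0.4827²/2)·2.8743) / 0.818358 = (-0.151121 + 0.456150) / 0.818358 = 0.372733
d₂ = d₁ − σ√T = 0.372733 − 0.818358 = -0.445625
e^{−rT} = e^{−0.0422·2.8743} = 0.885772
N(−d₁) = 0.354673,  N(−d₂) = 0.672066
Put price V = K·e^{−rT}·N(−d₂) − S·N(−d₁) = 55.261440 − 28.306488 = 26.954952
Δ = −N(−d₁) = -0.354673

price = 26.954952
Δ = -0.354673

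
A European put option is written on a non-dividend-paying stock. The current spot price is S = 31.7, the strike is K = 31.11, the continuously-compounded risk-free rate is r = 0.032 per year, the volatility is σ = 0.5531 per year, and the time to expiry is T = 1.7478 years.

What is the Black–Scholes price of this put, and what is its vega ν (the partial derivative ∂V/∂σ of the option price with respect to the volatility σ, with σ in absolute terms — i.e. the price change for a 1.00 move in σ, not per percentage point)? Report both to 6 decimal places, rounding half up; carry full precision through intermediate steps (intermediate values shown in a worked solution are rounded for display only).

σ√T = 0.5531·√1.7478 = 0.731222
d₁ = (ln(S/K) + (r+σ²/2)T) / (σ√T) = (ln(31.7/31.11) + (0.032+0.5531²/2)·1.7478) / 0.731222 = (0.018787 + 0.323273) / 0.731222 = 0.467792
d₂ = d₁ − σ√T = 0.467792 − 0.731222 = -0.263430
e^{−rT} = e^{−0.032·1.7478} = 0.945606
N(−d₁) = 0.319967,  N(−d₂) = 0.603891
Put price V = K·e^{−rT}·N(−d₂) − S·N(−d₁) = 17.765127 − 10.142942 = 7.622185
φ(d₁) = (1/√(2π))·e^{−d₁²/2} = 0.357595
ν = S·φ(d₁)·√T = 14.986388

price = 7.622185
ν = 14.986388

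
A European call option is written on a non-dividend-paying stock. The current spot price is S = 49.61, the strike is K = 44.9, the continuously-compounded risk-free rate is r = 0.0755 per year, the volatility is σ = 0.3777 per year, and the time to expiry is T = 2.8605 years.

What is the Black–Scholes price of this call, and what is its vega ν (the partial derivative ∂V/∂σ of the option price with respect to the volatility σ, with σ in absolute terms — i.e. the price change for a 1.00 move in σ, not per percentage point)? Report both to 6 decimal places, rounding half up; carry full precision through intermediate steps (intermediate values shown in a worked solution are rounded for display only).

price = 18.694830
ν = 24.040639

σ√T = 0.3777·√2.8605 = 0.638804
d₁ = (ln(S/K) + (r+σ²/2)T) / (σ√T) = (ln(49.61/44.9) + (0.0755+0.3777²/2)·2.8605) / 0.638804 = (0.099755 + 0.420003) / 0.638804 = 0.813642
d₂ = d₁ − σ√T = 0.813642 − 0.638804 = 0.174837
e^{−rT} = e^{−0.0755·2.8605} = 0.805761
N(d₁) = 0.792075,  N(d₂) = 0.569396
Call price V = S·N(d₁) − K·e^{−rT}·N(d₂) = 39.294835 − 20.600005 = 18.694830
φ(d₁) = (1/√(2π))·e^{−d₁²/2} = 0.286521
ν = S·φ(d₁)·√T = 24.040639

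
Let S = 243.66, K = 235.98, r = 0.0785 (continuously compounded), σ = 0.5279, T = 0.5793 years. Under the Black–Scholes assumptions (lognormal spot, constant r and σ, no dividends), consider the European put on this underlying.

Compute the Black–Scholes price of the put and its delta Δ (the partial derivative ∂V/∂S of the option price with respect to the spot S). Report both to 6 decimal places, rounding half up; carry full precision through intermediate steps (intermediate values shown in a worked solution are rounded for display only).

price = 28.946711
Δ = -0.346869

σ√T = 0.5279·√0.5793 = 0.401794
d₁ = (ln(S/K) + (r+σ²/2)T) / (σ√T) = (ln(243.66/235.98) + (0.0785+0.5279²/2)·0.5793) / 0.401794 = (0.032027 + 0.126194) / 0.401794 = 0.393786
d₂ = d₁ − σ√T = 0.393786 − 0.401794 = -0.008008
e^{−rT} = e^{−0.0785·0.5793} = 0.955543
N(−d₁) = 0.346869,  N(−d₂) = 0.503195
Put price V = K·e^{−rT}·N(−d₂) − S·N(−d₁) = 113.464902 − 84.518191 = 28.946711
Δ = −N(−d₁) = -0.346869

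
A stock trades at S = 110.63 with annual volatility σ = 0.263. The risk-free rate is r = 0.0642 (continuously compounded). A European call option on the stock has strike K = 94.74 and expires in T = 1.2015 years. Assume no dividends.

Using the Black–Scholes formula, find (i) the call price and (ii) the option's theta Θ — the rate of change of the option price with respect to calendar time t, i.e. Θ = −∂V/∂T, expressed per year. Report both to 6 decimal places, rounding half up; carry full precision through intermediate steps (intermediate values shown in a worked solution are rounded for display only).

σ√T = 0.263·√1.2015 = 0.288282
d₁ = (ln(S/K) + (r+σ²/2)T) / (σ√T) = (ln(110.63/94.74) + (0.0642+0.263²/2)·1.2015) / 0.288282 = (0.155055 + 0.118690) / 0.288282 = 0.949572
d₂ = d₁ − σ√T = 0.949572 − 0.288282 = 0.661290
e^{−rT} = e^{−0.0642·1.2015} = 0.925764
N(d₁) = 0.828835,  N(d₂) = 0.745787
Call price V = S·N(d₁) − K·e^{−rT}·N(d₂) = 91.694028 − 65.410610 = 26.283418
φ(d₁) = (1/√(2π))·e^{−d₁²/2} = 0.254162
Θ = −S·φ(d₁)·σ/(2√T) − r·K·e^{−rT}·N(d₂) = −3.373246 − 4.199361 = -7.572607

price = 26.283418
Θ = -7.572607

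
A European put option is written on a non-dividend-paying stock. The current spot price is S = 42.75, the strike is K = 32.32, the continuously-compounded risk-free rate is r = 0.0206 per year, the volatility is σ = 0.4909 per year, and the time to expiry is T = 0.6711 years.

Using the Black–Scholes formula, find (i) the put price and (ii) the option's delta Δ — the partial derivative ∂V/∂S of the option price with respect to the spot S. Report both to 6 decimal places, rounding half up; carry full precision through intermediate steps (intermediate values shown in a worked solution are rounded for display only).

price = 1.992737
Δ = -0.175947

σ√T = 0.4909·√0.6711 = 0.402149
d₁ = (ln(S/K) + (r+σ²/2)T) / (σ√T) = (ln(42.75/32.32) + (0.0206+0.4909²/2)·0.6711) / 0.402149 = (0.279683 + 0.094686) / 0.402149 = 0.930923
d₂ = d₁ − σ√T = 0.930923 − 0.402149 = 0.528774
e^{−rT} = e^{−0.0206·0.6711} = 0.986270
N(−d₁) = 0.175947,  N(−d₂) = 0.298481
Put price V = K·e^{−rT}·N(−d₂) − S·N(−d₁) = 9.514460 − 7.521723 = 1.992737
Δ = −N(−d₁) = -0.175947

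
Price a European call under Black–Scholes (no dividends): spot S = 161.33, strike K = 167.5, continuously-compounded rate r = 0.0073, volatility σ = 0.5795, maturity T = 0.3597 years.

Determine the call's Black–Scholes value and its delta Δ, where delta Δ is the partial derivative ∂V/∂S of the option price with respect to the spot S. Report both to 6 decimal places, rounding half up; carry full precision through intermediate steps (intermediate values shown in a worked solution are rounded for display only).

price = 19.899957
Δ = 0.529235

σ√T = 0.5795·√0.3597 = 0.347555
d₁ = (ln(S/K) + (r+σ²/2)T) / (σ√T) = (ln(161.33/167.5) + (0.0073+0.5795²/2)·0.3597) / 0.347555 = (-0.037531 + 0.063023) / 0.347555 = 0.073346
d₂ = d₁ − σ√T = 0.073346 − 0.347555 = -0.274209
e^{−rT} = e^{−0.0073·0.3597} = 0.997378
N(d₁) = 0.529235,  N(d₂) = 0.391962
Call price V = S·N(d₁) − K·e^{−rT}·N(d₂) = 85.381403 − 65.481446 = 19.899957
Δ = N(d₁) = 0.529235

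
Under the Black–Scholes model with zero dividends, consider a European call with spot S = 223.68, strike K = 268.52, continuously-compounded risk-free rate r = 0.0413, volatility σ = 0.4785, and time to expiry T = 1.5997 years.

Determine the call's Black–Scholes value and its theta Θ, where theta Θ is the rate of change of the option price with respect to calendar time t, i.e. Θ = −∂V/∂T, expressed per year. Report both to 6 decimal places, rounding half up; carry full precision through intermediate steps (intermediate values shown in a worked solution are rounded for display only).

price = 43.659352
Θ = -19.998292

σ√T = 0.4785·√1.5997 = 0.605203
d₁ = (ln(S/K) + (r+σ²/2)T) / (σ√T) = (ln(223.68/268.52) + (0.0413+0.4785²/2)·1.5997) / 0.605203 = (-0.182709 + 0.249203) / 0.605203 = 0.109871
d₂ = d₁ − σ√T = 0.109871 − 0.605203 = -0.495332
e^{−rT} = e^{−0.0413·1.5997} = 0.936068
N(d₁) = 0.543744,  N(d₂) = 0.310183
Call price V = S·N(d₁) − K·e^{−rT}·N(d₂) = 121.624671 − 77.965319 = 43.659352
φ(d₁) = (1/√(2π))·e^{−d₁²/2} = 0.396542
Θ = −S·φ(d₁)·σ/(2√T) − r·K·e^{−rT}·N(d₂) = −16.778324 − 3.219968 = -19.998292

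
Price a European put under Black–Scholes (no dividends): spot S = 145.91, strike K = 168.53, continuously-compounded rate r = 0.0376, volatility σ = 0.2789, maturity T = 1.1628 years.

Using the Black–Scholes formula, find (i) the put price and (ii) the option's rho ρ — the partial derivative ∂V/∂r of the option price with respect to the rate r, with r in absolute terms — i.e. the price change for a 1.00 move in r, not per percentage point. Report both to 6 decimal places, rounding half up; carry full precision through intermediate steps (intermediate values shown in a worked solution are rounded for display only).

price = 27.071972
ρ = -128.660467

σ√T = 0.2789·√1.1628 = 0.300747
d₁ = (ln(S/K) + (r+σ²/2)T) / (σ√T) = (ln(145.91/168.53) + (0.0376+0.2789²/2)·1.1628) / 0.300747 = (-0.144124 + 0.088946) / 0.300747 = -0.183471
d₂ = d₁ − σ√T = -0.183471 − 0.300747 = -0.484217
e^{−rT} = e^{−0.0376·1.1628} = 0.957221
N(−d₁) = 0.572786,  N(−d₂) = 0.685884
Put price V = K·e^{−rT}·N(−d₂) − S·N(−d₁) = 110.647117 − 83.575145 = 27.071972
ρ = −K·T·e^{−rT}·N(−d₂) = -128.660467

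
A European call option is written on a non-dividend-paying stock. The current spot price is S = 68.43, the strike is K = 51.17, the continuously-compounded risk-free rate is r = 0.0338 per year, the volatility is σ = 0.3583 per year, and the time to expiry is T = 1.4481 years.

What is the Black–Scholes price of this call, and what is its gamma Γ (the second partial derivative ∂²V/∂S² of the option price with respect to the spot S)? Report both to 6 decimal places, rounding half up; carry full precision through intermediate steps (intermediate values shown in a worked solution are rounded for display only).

σ√T = 0.3583·√1.4481 = 0.431168
d₁ = (ln(S/K) + (r+σ²/2)T) / (σ√T) = (ln(68.43/51.17) + (0.0338+0.3583²/2)·1.4481) / 0.431168 = (0.290658 + 0.141899) / 0.431168 = 1.003221
d₂ = d₁ − σ√T = 1.003221 − 0.431168 = 0.572054
e^{−rT} = e^{−0.0338·1.4481} = 0.952233
N(d₁) = 0.842123,  N(d₂) = 0.716357
Call price V = S·N(d₁) − K·e^{−rT}·N(d₂) = 57.626471 − 34.905040 = 22.721431
φ(d₁) = (1/√(2π))·e^{−d₁²/2} = 0.241191
Γ = φ(d₁) / (S·σ·√T) = 0.008175

price = 22.721431
Γ = 0.008175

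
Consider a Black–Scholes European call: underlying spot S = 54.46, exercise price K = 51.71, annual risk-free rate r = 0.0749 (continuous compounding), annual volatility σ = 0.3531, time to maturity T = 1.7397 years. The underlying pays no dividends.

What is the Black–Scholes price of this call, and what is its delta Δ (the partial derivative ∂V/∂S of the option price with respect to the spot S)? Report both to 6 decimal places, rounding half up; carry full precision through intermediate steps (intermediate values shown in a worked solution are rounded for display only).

price = 14.406106
Δ = 0.733655

σ√T = 0.3531·√1.7397 = 0.465731
d₁ = (ln(S/K) + (r+σ²/2)T) / (σ√T) = (ln(54.46/51.71) + (0.0749+0.3531²/2)·1.7397) / 0.465731 = (0.051815 + 0.238756) / 0.465731 = 0.623904
d₂ = d₁ − σ√T = 0.623904 − 0.465731 = 0.158174
e^{−rT} = e^{−0.0749·1.7397} = 0.877829
N(d₁) = 0.733655,  N(d₂) = 0.562840
Call price V = S·N(d₁) − K·e^{−rT}·N(d₂) = 39.954839 − 25.548733 = 14.406106
Δ = N(d₁) = 0.733655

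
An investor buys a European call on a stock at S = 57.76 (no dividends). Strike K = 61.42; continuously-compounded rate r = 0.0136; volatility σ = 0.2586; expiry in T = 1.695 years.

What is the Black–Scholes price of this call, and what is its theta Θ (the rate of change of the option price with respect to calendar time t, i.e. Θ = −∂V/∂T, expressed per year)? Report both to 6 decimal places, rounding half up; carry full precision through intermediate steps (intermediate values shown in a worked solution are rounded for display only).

σ√T = 0.2586·√1.695 = 0.336677
d₁ = (ln(S/K) + (r+σ²/2)T) / (σ√T) = (ln(57.76/61.42) + (0.0136+0.2586²/2)·1.695) / 0.336677 = (-0.061439 + 0.079728) / 0.336677 = 0.054321
d₂ = d₁ − σ√T = 0.054321 − 0.336677 = -0.282356
e^{−rT} = e^{−0.0136·1.695} = 0.977212
N(d₁) = 0.521660,  N(d₂) = 0.388835
Call price V = S·N(d₁) − K·e^{−rT}·N(d₂) = 30.131101 − 23.338029 = 6.793071
φ(d₁) = (1/√(2π))·e^{−d₁²/2} = 0.398354
Θ = −S·φ(d₁)·σ/(2√T) − r·K·e^{−rT}·N(d₂) = −2.285126 − 0.317397 = -2.602523

price = 6.793071
Θ = -2.602523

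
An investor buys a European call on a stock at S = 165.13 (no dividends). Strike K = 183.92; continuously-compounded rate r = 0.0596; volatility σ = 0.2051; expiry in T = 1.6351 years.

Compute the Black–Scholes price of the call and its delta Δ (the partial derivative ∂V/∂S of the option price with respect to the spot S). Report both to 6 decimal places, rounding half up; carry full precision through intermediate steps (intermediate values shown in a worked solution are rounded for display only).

price = 16.474331
Δ = 0.536571

σ√T = 0.2051·√1.6351 = 0.262263
d₁ = (ln(S/K) + (r+σ²/2)T) / (σ√T) = (ln(165.13/183.92) + (0.0596+0.2051²/2)·1.6351) / 0.262263 = (-0.107768 + 0.131843) / 0.262263 = 0.091798
d₂ = d₁ − σ√T = 0.091798 − 0.262263 = -0.170466
e^{−rT} = e^{−0.0596·1.6351} = 0.907146
N(d₁) = 0.536571,  N(d₂) = 0.432322
Call price V = S·N(d₁) − K·e^{−rT}·N(d₂) = 88.603907 − 72.129575 = 16.474331
Δ = N(d₁) = 0.536571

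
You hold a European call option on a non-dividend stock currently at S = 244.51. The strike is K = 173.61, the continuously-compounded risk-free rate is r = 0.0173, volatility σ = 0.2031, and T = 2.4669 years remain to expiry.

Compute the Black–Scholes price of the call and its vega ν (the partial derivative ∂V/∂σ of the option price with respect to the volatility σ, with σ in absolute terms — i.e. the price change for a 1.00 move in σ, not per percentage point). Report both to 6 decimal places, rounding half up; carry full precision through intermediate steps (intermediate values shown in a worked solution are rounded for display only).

σ√T = 0.2031·√2.4669 = 0.318996
d₁ = (ln(S/K) + (r+σ²/2)T) / (σ√T) = (ln(244.51/173.61) + (0.0173+0.2031²/2)·2.4669) / 0.318996 = (0.342445 + 0.093557) / 0.318996 = 1.366792
d₂ = d₁ − σ√T = 1.366792 − 0.318996 = 1.047795
e^{−rT} = e^{−0.0173·2.4669} = 0.958220
N(d₁) = 0.914155,  N(d₂) = 0.852634
Call price V = S·N(d₁) − K·e^{−rT}·N(d₂) = 223.519960 − 141.841264 = 81.678696
φ(d₁) = (1/√(2π))·e^{−d₁²/2} = 0.156766
ν = S·φ(d₁)·√T = 60.204026

price = 81.678696
ν = 60.204026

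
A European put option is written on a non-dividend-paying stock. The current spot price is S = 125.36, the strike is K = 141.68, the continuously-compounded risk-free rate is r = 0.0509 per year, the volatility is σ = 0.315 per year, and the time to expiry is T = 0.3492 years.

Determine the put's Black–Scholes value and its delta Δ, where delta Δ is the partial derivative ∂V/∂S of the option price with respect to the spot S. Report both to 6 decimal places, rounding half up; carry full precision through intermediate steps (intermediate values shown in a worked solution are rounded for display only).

price = 18.223646
Δ = -0.680429

σ√T = 0.315·√0.3492 = 0.186143
d₁ = (ln(S/K) + (r+σ²/2)T) / (σ√T) = (ln(125.36/141.68) + (0.0509+0.315²/2)·0.3492) / 0.186143 = (-0.122381 + 0.035099) / 0.186143 = -0.468899
d₂ = d₁ − σ√T = -0.468899 − 0.186143 = -0.655042
e^{−rT} = e^{−0.0509·0.3492} = 0.982383
N(−d₁) = 0.680429,  N(−d₂) = 0.743780
Put price V = K·e^{−rT}·N(−d₂) − S·N(−d₁) = 103.522228 − 85.298583 = 18.223646
Δ = −N(−d₁) = -0.680429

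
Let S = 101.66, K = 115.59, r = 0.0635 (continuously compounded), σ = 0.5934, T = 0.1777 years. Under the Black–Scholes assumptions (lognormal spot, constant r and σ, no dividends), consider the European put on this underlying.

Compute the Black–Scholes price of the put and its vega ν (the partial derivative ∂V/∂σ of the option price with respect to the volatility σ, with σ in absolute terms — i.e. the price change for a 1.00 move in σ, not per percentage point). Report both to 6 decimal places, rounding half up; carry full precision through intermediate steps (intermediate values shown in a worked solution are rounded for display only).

price = 18.213330
ν = 16.118679

σ√T = 0.5934·√0.1777 = 0.250145
d₁ = (ln(S/K) + (r+σ²/2)T) / (σ√T) = (ln(101.66/115.59) + (0.0635+0.5934²/2)·0.1777) / 0.250145 = (-0.128416 + 0.042570) / 0.250145 = -0.343183
d₂ = d₁ − σ√T = -0.343183 − 0.250145 = -0.593328
e^{−rT} = e^{−0.0635·0.1777} = 0.988779
N(−d₁) = 0.634270,  N(−d₂) = 0.723519
Put price V = K·e^{−rT}·N(−d₂) − S·N(−d₁) = 82.693179 − 64.479849 = 18.213330
φ(d₁) = (1/√(2π))·e^{−d₁²/2} = 0.376128
ν = S·φ(d₁)·√T = 16.118679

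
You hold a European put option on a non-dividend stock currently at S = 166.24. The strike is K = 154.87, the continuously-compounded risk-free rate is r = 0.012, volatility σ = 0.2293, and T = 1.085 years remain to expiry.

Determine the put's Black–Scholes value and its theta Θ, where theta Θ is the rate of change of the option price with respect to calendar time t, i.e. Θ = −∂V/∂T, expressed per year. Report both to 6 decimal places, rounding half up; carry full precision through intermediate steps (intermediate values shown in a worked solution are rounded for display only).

price = 9.400913
Θ = -5.785534

σ√T = 0.2293·√1.085 = 0.238847
d₁ = (ln(S/K) + (r+σ²/2)T) / (σ√T) = (ln(166.24/154.87) + (0.012+0.2293²/2)·1.085) / 0.238847 = (0.070846 + 0.041544) / 0.238847 = 0.470554
d₂ = d₁ − σ√T = 0.470554 − 0.238847 = 0.231708
e^{−rT} = e^{−0.012·1.085} = 0.987064
N(−d₁) = 0.318979,  N(−d₂) = 0.408382
Put price V = K·e^{−rT}·N(−d₂) − S·N(−d₁) = 62.428058 − 53.027145 = 9.400913
φ(d₁) = (1/√(2π))·e^{−d₁²/2} = 0.357132
Θ = −S·φ(d₁)·σ/(2√T) + r·K·e^{−rT}·N(−d₂) = −6.534671 + 0.749137 = -5.785534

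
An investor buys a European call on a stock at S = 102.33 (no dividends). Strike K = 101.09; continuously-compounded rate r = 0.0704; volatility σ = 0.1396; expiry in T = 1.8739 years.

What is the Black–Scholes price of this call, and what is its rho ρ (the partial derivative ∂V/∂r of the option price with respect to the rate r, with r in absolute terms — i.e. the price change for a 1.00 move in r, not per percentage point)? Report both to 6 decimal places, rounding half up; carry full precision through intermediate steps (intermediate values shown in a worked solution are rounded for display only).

σ√T = 0.1396·√1.8739 = 0.191099
d₁ = (ln(S/K) + (r+σ²/2)T) / (σ√T) = (ln(102.33/101.09) + (0.0704+0.1396²/2)·1.8739) / 0.191099 = (0.012192 + 0.150182) / 0.191099 = 0.849683
d₂ = d₁ − σ√T = 0.849683 − 0.191099 = 0.658584
e^{−rT} = e^{−0.0704·1.8739} = 0.876409
N(d₁) = 0.802249,  N(d₂) = 0.744919
Call price V = S·N(d₁) − K·e^{−rT}·N(d₂) = 82.094176 − 65.996930 = 16.097246
ρ = K·T·e^{−rT}·N(d₂) = 123.671647

price = 16.097246
ρ = 123.671647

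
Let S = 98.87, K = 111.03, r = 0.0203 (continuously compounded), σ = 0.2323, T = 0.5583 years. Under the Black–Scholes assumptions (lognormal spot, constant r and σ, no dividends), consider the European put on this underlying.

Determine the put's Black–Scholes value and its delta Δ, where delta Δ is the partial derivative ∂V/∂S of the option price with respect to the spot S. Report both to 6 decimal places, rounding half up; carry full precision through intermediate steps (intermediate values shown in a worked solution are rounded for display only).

σ√T = 0.2323·√0.5583 = 0.173573
d₁ = (ln(S/K) + (r+σ²/2)T) / (σ√T) = (ln(98.87/111.03) + (0.0203+0.2323²/2)·0.5583) / 0.173573 = (-0.115995 + 0.026397) / 0.173573 = -0.516192
d₂ = d₁ − σ√T = -0.516192 − 0.173573 = -0.689766
e^{−rT} = e^{−0.0203·0.5583} = 0.988730
N(−d₁) = 0.697140,  N(−d₂) = 0.754829
Put price V = K·e^{−rT}·N(−d₂) − S·N(−d₁) = 82.864207 − 68.926229 = 13.937978
Δ = −N(−d₁) = -0.697140

price = 13.937978
Δ = -0.697140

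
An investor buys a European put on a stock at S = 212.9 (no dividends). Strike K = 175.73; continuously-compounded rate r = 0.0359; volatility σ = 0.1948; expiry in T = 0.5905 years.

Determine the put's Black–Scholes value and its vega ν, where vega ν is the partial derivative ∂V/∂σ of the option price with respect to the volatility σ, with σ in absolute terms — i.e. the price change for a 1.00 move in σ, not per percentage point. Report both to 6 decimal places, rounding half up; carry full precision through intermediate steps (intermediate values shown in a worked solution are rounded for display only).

σ√T = 0.1948·√0.5905 = 0.149692
d₁ = (ln(S/K) + (r+σ²/2)T) / (σ√T) = (ln(212.9/175.73) + (0.0359+0.1948²/2)·0.5905) / 0.149692 = (0.191874 + 0.032403) / 0.149692 = 1.498253
d₂ = d₁ − σ√T = 1.498253 − 0.149692 = 1.348561
e^{−rT} = e^{−0.0359·0.5905} = 0.979024
N(−d₁) = 0.067034,  N(−d₂) = 0.088739
Put price V = K·e^{−rT}·N(−d₂) − S·N(−d₁) = 15.267008 − 14.271487 = 0.995521
φ(d₁) = (1/√(2π))·e^{−d₁²/2} = 0.129857
ν = S·φ(d₁)·√T = 21.244756

price = 0.995521
ν = 21.244756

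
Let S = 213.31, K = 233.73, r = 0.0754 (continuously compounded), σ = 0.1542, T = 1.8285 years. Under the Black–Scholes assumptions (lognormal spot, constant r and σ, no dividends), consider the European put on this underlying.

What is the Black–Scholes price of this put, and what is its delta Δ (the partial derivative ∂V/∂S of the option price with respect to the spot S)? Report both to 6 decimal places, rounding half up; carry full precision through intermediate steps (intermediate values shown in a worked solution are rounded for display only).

σ√T = 0.1542·√1.8285 = 0.208512
d₁ = (ln(S/K) + (r+σ²/2)T) / (σ√T) = (ln(213.31/233.73) + (0.0754+0.1542²/2)·1.8285) / 0.208512 = (-0.091420 + 0.159608) / 0.208512 = 0.327019
d₂ = d₁ − σ√T = 0.327019 − 0.208512 = 0.118507
e^{−rT} = e^{−0.0754·1.8285} = 0.871213
N(−d₁) = 0.371827,  N(−d₂) = 0.452833
Put price V = K·e^{−rT}·N(−d₂) − S·N(−d₁) = 92.209772 − 79.314366 = 12.895406
Δ = −N(−d₁) = -0.371827

price = 12.895406
Δ = -0.371827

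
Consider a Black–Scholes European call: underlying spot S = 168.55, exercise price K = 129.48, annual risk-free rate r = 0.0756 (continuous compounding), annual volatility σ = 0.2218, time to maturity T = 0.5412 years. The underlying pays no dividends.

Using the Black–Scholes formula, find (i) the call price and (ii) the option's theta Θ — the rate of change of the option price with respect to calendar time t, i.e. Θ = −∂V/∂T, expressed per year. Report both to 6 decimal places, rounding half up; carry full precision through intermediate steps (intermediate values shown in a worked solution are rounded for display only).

price = 44.544386
Θ = -10.566337

σ√T = 0.2218·√0.5412 = 0.163170
d₁ = (ln(S/K) + (r+σ²/2)T) / (σ√T) = (ln(168.55/129.48) + (0.0756+0.2218²/2)·0.5412) / 0.163170 = (0.263706 + 0.054227) / 0.163170 = 1.948476
d₂ = d₁ − σ√T = 1.948476 − 0.163170 = 1.785306
e^{−rT} = e^{−0.0756·0.5412} = 0.959911
N(d₁) = 0.974321,  N(d₂) = 0.962894
Call price V = S·N(d₁) − K·e^{−rT}·N(d₂) = 164.221805 − 119.677418 = 44.544386
φ(d₁) = (1/√(2π))·e^{−d₁²/2} = 0.059772
Θ = −S·φ(d₁)·σ/(2√T) − r·K·e^{−rT}·N(d₂) = −1.518724 − 9.047613 = -10.566337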